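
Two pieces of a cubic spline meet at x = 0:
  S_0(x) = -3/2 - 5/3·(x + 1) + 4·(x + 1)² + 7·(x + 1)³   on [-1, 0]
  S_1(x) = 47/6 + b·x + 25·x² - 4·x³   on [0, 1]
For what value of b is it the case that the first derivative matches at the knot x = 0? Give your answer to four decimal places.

S_0'(x) = -5/3 + 8·(x + 1) + 21·(x + 1)², so S_0'(0) = 82/3. On the right, S_1'(0) = b, so b = 82/3.

27.3333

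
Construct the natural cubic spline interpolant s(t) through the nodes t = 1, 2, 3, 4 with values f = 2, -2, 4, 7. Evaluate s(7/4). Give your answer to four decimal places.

-1.9406

Put M_i = s'' at the i-th knot. Here h = (1, 1, 1) and Δ = (-4, 6, 3), so the interior equations h_(i-1)·M_(i-1) + 2(h_(i-1)+h_i)·M_i + h_i·M_(i+1) = 6(Δ_i − Δ_(i-1)) read
  1·M_0 + 4·M_1 + 1·M_2 = 6(Δ_1 - Δ_0) = 60
  1·M_1 + 4·M_2 + 1·M_3 = 6(Δ_2 - Δ_1) = -18
Natural end conditions: M_0 = M_3 = 0.
Forward elimination and back-substitution give M_0 = 0, M_1 = 86/5, M_2 = -44/5, M_3 = 0.
On [1, 2], s(t) = 2 - 103/15·(t - 1) + 0·(t - 1)² + 43/15·(t - 1)³.
With (t - 1) = 3/4: s(7/4) = -621/320.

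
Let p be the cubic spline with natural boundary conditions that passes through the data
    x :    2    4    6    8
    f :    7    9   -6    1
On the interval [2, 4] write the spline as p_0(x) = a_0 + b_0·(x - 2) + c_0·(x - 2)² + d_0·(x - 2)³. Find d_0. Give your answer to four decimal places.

-0.7500

Let M_i = p''(x_i). Step sizes h_i = 2, 2, 2; slopes of the chords Δ_i = (y_(i+1) - y_i)/h_i = 1, -15/2, 7/2.
  2·M_0 + 8·M_1 + 2·M_2 = 6(Δ_1 - Δ_0) = -51
  2·M_1 + 8·M_2 + 2·M_3 = 6(Δ_2 - Δ_1) = 66
Natural end conditions: M_0 = M_3 = 0.
Forward elimination and back-substitution give M_0 = 0, M_1 = -9, M_2 = 21/2, M_3 = 0.
On [2, 4], with p_0(x) = a_0 + b_0·(x - 2) + c_0·(x - 2)² + d_0·(x - 2)³: c_0 = M_0/2 = 0, d_0 = (M_1 - M_0)/(6h_0) = -3/4, b_0 = Δ_0 - h_0(2M_0 + M_1)/6 = 4.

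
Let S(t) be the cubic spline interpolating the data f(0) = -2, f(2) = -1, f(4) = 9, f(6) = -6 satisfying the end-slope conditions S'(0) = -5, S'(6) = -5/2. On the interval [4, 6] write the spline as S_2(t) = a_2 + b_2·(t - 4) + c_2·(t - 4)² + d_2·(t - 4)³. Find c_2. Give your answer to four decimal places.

-7.2333

Put m_i = S'' at the i-th knot. Here h = (2, 2, 2) and Δ = (1/2, 5, -15/2), so the interior equations h_(i-1)·m_(i-1) + 2(h_(i-1)+h_i)·m_i + h_i·m_(i+1) = 6(Δ_i − Δ_(i-1)) read
  2·m_0 + 8·m_1 + 2·m_2 = 6(Δ_1 - Δ_0) = 27
  2·m_1 + 8·m_2 + 2·m_3 = 6(Δ_2 - Δ_1) = -75
Clamped end conditions give two more equations: 2h_0·m_0 + h_0·m_1 = 6(Δ_0 - S'(0)) = 33 and h_2·m_2 + 2h_2·m_3 = 6(S'(6) - Δ_2) = 30.
Hence m_0 = 163/30, m_1 = 169/30, m_2 = -217/15, m_3 = 221/15.
On [4, 6], with S_2(t) = a_2 + b_2·(t - 4) + c_2·(t - 4)² + d_2·(t - 4)³: c_2 = m_2/2 = -217/30, d_2 = (m_3 - m_2)/(6h_2) = 73/30, b_2 = Δ_2 - h_2(2m_2 + m_3)/6 = -83/30.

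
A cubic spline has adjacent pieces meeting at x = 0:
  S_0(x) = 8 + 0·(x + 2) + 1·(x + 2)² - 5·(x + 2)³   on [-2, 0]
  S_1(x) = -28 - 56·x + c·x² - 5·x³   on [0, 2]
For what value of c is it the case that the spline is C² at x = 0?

S_0''(x) = 2 - 30·(x + 2), so S_0''(0) = -58. On the right, S_1''(0) = 2c, so c = -29.

-29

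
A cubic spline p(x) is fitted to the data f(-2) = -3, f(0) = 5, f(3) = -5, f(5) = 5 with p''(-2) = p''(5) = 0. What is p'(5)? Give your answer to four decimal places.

Write M_i for p''(x_i). With h_i = 2, 3, 2 and divided differences Δ_i = 4, -10/3, 5, the continuity of p' gives the tridiagonal system
  2·M_0 + 10·M_1 + 3·M_2 = 6(Δ_1 - Δ_0) = -44
  3·M_1 + 10·M_2 + 2·M_3 = 6(Δ_2 - Δ_1) = 50
Natural end conditions: M_0 = M_3 = 0.
Solving: M_0 = 0, M_1 = -590/91, M_2 = 632/91, M_3 = 0.
On [3, 5], p'(x) = b_2 + 2c_2·(x - 3) + 3d_2·(x - 3)² with b_2 = Δ_2 - h_2(2M_2 + M_3)/6 = 101/273, c_2 = M_2/2 = 316/91, d_2 = (M_3 - M_2)/(6h_2) = -158/273. So p'(5) = 1997/273.

7.3150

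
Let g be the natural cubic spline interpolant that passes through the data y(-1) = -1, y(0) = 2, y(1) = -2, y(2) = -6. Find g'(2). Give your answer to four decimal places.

Write m_i for g''(x_i). With h_i = 1, 1, 1 and divided differences Δ_i = 3, -4, -4, the continuity of g' gives the tridiagonal system
  1·m_0 + 4·m_1 + 1·m_2 = 6(Δ_1 - Δ_0) = -42
  1·m_1 + 4·m_2 + 1·m_3 = 6(Δ_2 - Δ_1) = 0
Natural end conditions: m_0 = m_3 = 0.
Forward elimination and back-substitution give m_0 = 0, m_1 = -56/5, m_2 = 14/5, m_3 = 0.
On [1, 2], g'(t) = b_2 + 2c_2·(t - 1) + 3d_2·(t - 1)² with b_2 = Δ_2 - h_2(2m_2 + m_3)/6 = -74/15, c_2 = m_2/2 = 7/5, d_2 = (m_3 - m_2)/(6h_2) = -7/15. So g'(2) = -53/15.

-3.5333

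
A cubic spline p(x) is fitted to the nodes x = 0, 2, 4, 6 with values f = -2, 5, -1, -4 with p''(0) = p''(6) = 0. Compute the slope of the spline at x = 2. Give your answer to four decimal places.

Put M_i = p'' at the i-th knot. Here h = (2, 2, 2) and Δ = (7/2, -3, -3/2), so the interior equations h_(i-1)·M_(i-1) + 2(h_(i-1)+h_i)·M_i + h_i·M_(i+1) = 6(Δ_i − Δ_(i-1)) read
  2·M_0 + 8·M_1 + 2·M_2 = 6(Δ_1 - Δ_0) = -39
  2·M_1 + 8·M_2 + 2·M_3 = 6(Δ_2 - Δ_1) = 9
Natural end conditions: M_0 = M_3 = 0.
Forward elimination and back-substitution give M_0 = 0, M_1 = -11/2, M_2 = 5/2, M_3 = 0.
On [2, 4], p'(x) = b_1 + 2c_1·(x - 2) + 3d_1·(x - 2)² with b_1 = Δ_1 - h_1(2M_1 + M_2)/6 = -1/6, c_1 = M_1/2 = -11/4, d_1 = (M_2 - M_1)/(6h_1) = 2/3. So p'(2) = -1/6.

-0.1667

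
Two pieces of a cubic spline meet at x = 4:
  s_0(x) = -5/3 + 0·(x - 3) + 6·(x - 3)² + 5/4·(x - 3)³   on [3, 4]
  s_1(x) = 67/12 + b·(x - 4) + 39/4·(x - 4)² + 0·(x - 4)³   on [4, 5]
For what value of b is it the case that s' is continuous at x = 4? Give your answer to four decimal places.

15.7500

s_0'(x) = 0 + 12·(x - 3) + 15/4·(x - 3)², so s_0'(4) = 63/4. On the right, s_1'(4) = b, so b = 63/4.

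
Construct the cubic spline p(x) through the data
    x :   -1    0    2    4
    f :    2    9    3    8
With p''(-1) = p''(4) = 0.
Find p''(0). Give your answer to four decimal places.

-12.4091

With M_i denoting the second derivative at x_i, h_i = 1, 2, 2, and Δ_i = (y_(i+1) − y_i)/h_i = 7, -3, 5/2:
  1·M_0 + 6·M_1 + 2·M_2 = 6(Δ_1 - Δ_0) = -60
  2·M_1 + 8·M_2 + 2·M_3 = 6(Δ_2 - Δ_1) = 33
Natural end conditions: M_0 = M_3 = 0.
Forward elimination and back-substitution give M_0 = 0, M_1 = -273/22, M_2 = 159/22, M_3 = 0.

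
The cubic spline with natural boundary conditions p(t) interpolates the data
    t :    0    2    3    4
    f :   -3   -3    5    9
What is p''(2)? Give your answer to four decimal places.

9.3913

Put m_i = p'' at the i-th knot. Here h = (2, 1, 1) and Δ = (0, 8, 4), so the interior equations h_(i-1)·m_(i-1) + 2(h_(i-1)+h_i)·m_i + h_i·m_(i+1) = 6(Δ_i − Δ_(i-1)) read
  2·m_0 + 6·m_1 + 1·m_2 = 6(Δ_1 - Δ_0) = 48
  1·m_1 + 4·m_2 + 1·m_3 = 6(Δ_2 - Δ_1) = -24
Natural end conditions: m_0 = m_3 = 0.
Solving: m_0 = 0, m_1 = 216/23, m_2 = -192/23, m_3 = 0.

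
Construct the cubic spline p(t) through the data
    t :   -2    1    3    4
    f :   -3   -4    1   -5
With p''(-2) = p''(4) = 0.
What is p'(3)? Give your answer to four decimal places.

Put M_i = p'' at the i-th knot. Here h = (3, 2, 1) and Δ = (-1/3, 5/2, -6), so the interior equations h_(i-1)·M_(i-1) + 2(h_(i-1)+h_i)·M_i + h_i·M_(i+1) = 6(Δ_i − Δ_(i-1)) read
  3·M_0 + 10·M_1 + 2·M_2 = 6(Δ_1 - Δ_0) = 17
  2·M_1 + 6·M_2 + 1·M_3 = 6(Δ_2 - Δ_1) = -51
Natural end conditions: M_0 = M_3 = 0.
Forward elimination and back-substitution give M_0 = 0, M_1 = 51/14, M_2 = -68/7, M_3 = 0.
On [3, 4], p'(t) = b_2 + 2c_2·(t - 3) + 3d_2·(t - 3)² with b_2 = Δ_2 - h_2(2M_2 + M_3)/6 = -58/21, c_2 = M_2/2 = -34/7, d_2 = (M_3 - M_2)/(6h_2) = 34/21. So p'(3) = -58/21.

-2.7619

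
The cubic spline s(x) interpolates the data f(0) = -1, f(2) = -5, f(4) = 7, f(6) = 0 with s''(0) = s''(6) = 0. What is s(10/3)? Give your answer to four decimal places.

3.6321

With m_i denoting the second derivative at x_i, h_i = 2, 2, 2, and Δ_i = (y_(i+1) − y_i)/h_i = -2, 6, -7/2:
  2·m_0 + 8·m_1 + 2·m_2 = 6(Δ_1 - Δ_0) = 48
  2·m_1 + 8·m_2 + 2·m_3 = 6(Δ_2 - Δ_1) = -57
Natural end conditions: m_0 = m_3 = 0.
Forward elimination and back-substitution give m_0 = 0, m_1 = 83/10, m_2 = -46/5, m_3 = 0.
On [2, 4], s(x) = -5 + 53/15·(x - 2) + 83/20·(x - 2)² - 35/24·(x - 2)³.
With (x - 2) = 4/3: s(10/3) = 1471/405.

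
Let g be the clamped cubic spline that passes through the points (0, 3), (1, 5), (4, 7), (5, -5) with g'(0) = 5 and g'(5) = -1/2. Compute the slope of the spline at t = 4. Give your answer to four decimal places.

-13.3492

Put m_i = g'' at the i-th knot. Here h = (1, 3, 1) and Δ = (2, 2/3, -12), so the interior equations h_(i-1)·m_(i-1) + 2(h_(i-1)+h_i)·m_i + h_i·m_(i+1) = 6(Δ_i − Δ_(i-1)) read
  1·m_0 + 8·m_1 + 3·m_2 = 6(Δ_1 - Δ_0) = -8
  3·m_1 + 8·m_2 + 1·m_3 = 6(Δ_2 - Δ_1) = -76
Clamped end conditions give two more equations: 2h_0·m_0 + h_0·m_1 = 6(Δ_0 - g'(0)) = -18 and h_2·m_2 + 2h_2·m_3 = 6(g'(5) - Δ_2) = 69.
Solving the tridiagonal system: m_0 = -793/63, m_1 = 452/63, m_2 = -1109/63, m_3 = 2728/63.
On [4, 5], g'(t) = b_2 + 2c_2·(t - 4) + 3d_2·(t - 4)² with b_2 = Δ_2 - h_2(2m_2 + m_3)/6 = -841/63, c_2 = m_2/2 = -1109/126, d_2 = (m_3 - m_2)/(6h_2) = 1279/126. So g'(4) = -841/63.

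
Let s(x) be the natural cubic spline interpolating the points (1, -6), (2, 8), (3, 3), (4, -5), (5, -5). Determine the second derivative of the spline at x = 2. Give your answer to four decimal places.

With M_i denoting the second derivative at x_i, h_i = 1, 1, 1, 1, and Δ_i = (y_(i+1) − y_i)/h_i = 14, -5, -8, 0:
  1·M_0 + 4·M_1 + 1·M_2 = 6(Δ_1 - Δ_0) = -114
  1·M_1 + 4·M_2 + 1·M_3 = 6(Δ_2 - Δ_1) = -18
  1·M_2 + 4·M_3 + 1·M_4 = 6(Δ_3 - Δ_2) = 48
Natural end conditions: M_0 = M_4 = 0.
Solving the tridiagonal system: M_0 = 0, M_1 = -795/28, M_2 = -3/7, M_3 = 339/28, M_4 = 0.

-28.3929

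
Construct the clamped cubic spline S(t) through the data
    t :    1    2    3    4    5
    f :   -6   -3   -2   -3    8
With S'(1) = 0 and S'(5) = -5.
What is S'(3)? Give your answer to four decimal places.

-3.3571

With M_i denoting the second derivative at x_i, h_i = 1, 1, 1, 1, and Δ_i = (y_(i+1) − y_i)/h_i = 3, 1, -1, 11:
  1·M_0 + 4·M_1 + 1·M_2 = 6(Δ_1 - Δ_0) = -12
  1·M_1 + 4·M_2 + 1·M_3 = 6(Δ_2 - Δ_1) = -12
  1·M_2 + 4·M_3 + 1·M_4 = 6(Δ_3 - Δ_2) = 72
Clamped end conditions give two more equations: 2h_0·M_0 + h_0·M_1 = 6(Δ_0 - S'(1)) = 18 and h_3·M_3 + 2h_3·M_4 = 6(S'(5) - Δ_3) = -96.
Hence M_0 = 289/28, M_1 = -37/14, M_2 = -47/4, M_3 = 527/14, M_4 = -1871/28.
On [3, 4], S'(t) = b_2 + 2c_2·(t - 3) + 3d_2·(t - 3)² with b_2 = Δ_2 - h_2(2M_2 + M_3)/6 = -47/14, c_2 = M_2/2 = -47/8, d_2 = (M_3 - M_2)/(6h_2) = 461/56. So S'(3) = -47/14.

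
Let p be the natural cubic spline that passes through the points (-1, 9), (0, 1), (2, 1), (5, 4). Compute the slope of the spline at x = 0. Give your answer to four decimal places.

-5.2143

Let M_i = p''(x_i). Step sizes h_i = 1, 2, 3; slopes of the chords Δ_i = (y_(i+1) - y_i)/h_i = -8, 0, 1.
  1·M_0 + 6·M_1 + 2·M_2 = 6(Δ_1 - Δ_0) = 48
  2·M_1 + 10·M_2 + 3·M_3 = 6(Δ_2 - Δ_1) = 6
Natural end conditions: M_0 = M_3 = 0.
Forward elimination and back-substitution give M_0 = 0, M_1 = 117/14, M_2 = -15/14, M_3 = 0.
On [0, 2], p'(x) = b_1 + 2c_1·x + 3d_1·x² with b_1 = Δ_1 - h_1(2M_1 + M_2)/6 = -73/14, c_1 = M_1/2 = 117/28, d_1 = (M_2 - M_1)/(6h_1) = -11/14. So p'(0) = -73/14.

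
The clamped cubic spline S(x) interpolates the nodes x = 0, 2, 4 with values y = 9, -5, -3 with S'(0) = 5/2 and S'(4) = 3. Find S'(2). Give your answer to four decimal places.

Put m_i = S'' at the i-th knot. Here h = (2, 2) and Δ = (-7, 1), so the interior equations h_(i-1)·m_(i-1) + 2(h_(i-1)+h_i)·m_i + h_i·m_(i+1) = 6(Δ_i − Δ_(i-1)) read
  2·m_0 + 8·m_1 + 2·m_2 = 6(Δ_1 - Δ_0) = 48
Clamped end conditions give two more equations: 2h_0·m_0 + h_0·m_1 = 6(Δ_0 - S'(0)) = -57 and h_1·m_1 + 2h_1·m_2 = 6(S'(4) - Δ_1) = 12.
Forward elimination and back-substitution give m_0 = -161/8, m_1 = 47/4, m_2 = -23/8.
On [2, 4], S'(x) = b_1 + 2c_1·(x - 2) + 3d_1·(x - 2)² with b_1 = Δ_1 - h_1(2m_1 + m_2)/6 = -47/8, c_1 = m_1/2 = 47/8, d_1 = (m_2 - m_1)/(6h_1) = -39/32. So S'(2) = -47/8.

-5.8750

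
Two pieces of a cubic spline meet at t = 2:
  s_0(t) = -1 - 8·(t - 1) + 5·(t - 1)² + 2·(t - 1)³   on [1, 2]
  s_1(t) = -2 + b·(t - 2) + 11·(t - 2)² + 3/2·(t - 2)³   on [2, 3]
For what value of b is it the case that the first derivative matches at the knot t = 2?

8

s_0'(t) = -8 + 10·(t - 1) + 6·(t - 1)², so s_0'(2) = 8. On the right, s_1'(2) = b, so b = 8.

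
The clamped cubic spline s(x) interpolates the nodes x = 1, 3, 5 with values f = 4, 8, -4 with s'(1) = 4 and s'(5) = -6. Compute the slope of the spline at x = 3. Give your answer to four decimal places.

-2.5000

Put m_i = s'' at the i-th knot. Here h = (2, 2) and Δ = (2, -6), so the interior equations h_(i-1)·m_(i-1) + 2(h_(i-1)+h_i)·m_i + h_i·m_(i+1) = 6(Δ_i − Δ_(i-1)) read
  2·m_0 + 8·m_1 + 2·m_2 = 6(Δ_1 - Δ_0) = -48
Clamped end conditions give two more equations: 2h_0·m_0 + h_0·m_1 = 6(Δ_0 - s'(1)) = -12 and h_1·m_1 + 2h_1·m_2 = 6(s'(5) - Δ_1) = 0.
Solving the tridiagonal system: m_0 = 1/2, m_1 = -7, m_2 = 7/2.
On [3, 5], s'(x) = b_1 + 2c_1·(x - 3) + 3d_1·(x - 3)² with b_1 = Δ_1 - h_1(2m_1 + m_2)/6 = -5/2, c_1 = m_1/2 = -7/2, d_1 = (m_2 - m_1)/(6h_1) = 7/8. So s'(3) = -5/2.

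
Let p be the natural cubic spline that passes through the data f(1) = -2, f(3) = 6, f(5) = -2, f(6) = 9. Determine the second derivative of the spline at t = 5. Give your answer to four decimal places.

18.5455

Let σ_i = p''(x_i). Step sizes h_i = 2, 2, 1; slopes of the chords Δ_i = (y_(i+1) - y_i)/h_i = 4, -4, 11.
  2·σ_0 + 8·σ_1 + 2·σ_2 = 6(Δ_1 - Δ_0) = -48
  2·σ_1 + 6·σ_2 + 1·σ_3 = 6(Δ_2 - Δ_1) = 90
Natural end conditions: σ_0 = σ_3 = 0.
Hence σ_0 = 0, σ_1 = -117/11, σ_2 = 204/11, σ_3 = 0.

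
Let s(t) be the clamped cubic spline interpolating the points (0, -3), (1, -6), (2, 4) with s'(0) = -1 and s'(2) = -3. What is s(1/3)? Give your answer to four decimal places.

-4.3889

Write σ_i for s''(x_i). With h_i = 1, 1 and divided differences Δ_i = -3, 10, the continuity of s' gives the tridiagonal system
  1·σ_0 + 4·σ_1 + 1·σ_2 = 6(Δ_1 - Δ_0) = 78
Clamped end conditions give two more equations: 2h_0·σ_0 + h_0·σ_1 = 6(Δ_0 - s'(0)) = -12 and h_1·σ_1 + 2h_1·σ_2 = 6(s'(2) - Δ_1) = -78.
Solving: σ_0 = -53/2, σ_1 = 41, σ_2 = -119/2.
On [0, 1], s(t) = -3 - 1·t - 53/4·t² + 45/4·t³.
With t = 1/3: s(1/3) = -79/18.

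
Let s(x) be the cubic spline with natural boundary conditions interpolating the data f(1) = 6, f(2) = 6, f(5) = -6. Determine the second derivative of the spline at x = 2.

Let M_i = s''(x_i). Step sizes h_i = 1, 3; slopes of the chords Δ_i = (y_(i+1) - y_i)/h_i = 0, -4.
  1·M_0 + 8·M_1 + 3·M_2 = 6(Δ_1 - Δ_0) = -24
Natural end conditions: M_0 = M_2 = 0.
Hence M_0 = 0, M_1 = -3, M_2 = 0.

-3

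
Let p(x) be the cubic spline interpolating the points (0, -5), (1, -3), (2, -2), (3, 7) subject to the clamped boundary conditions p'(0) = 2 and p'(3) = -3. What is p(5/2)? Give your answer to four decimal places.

Let m_i = p''(x_i). Step sizes h_i = 1, 1, 1; slopes of the chords Δ_i = (y_(i+1) - y_i)/h_i = 2, 1, 9.
  1·m_0 + 4·m_1 + 1·m_2 = 6(Δ_1 - Δ_0) = -6
  1·m_1 + 4·m_2 + 1·m_3 = 6(Δ_2 - Δ_1) = 48
Clamped end conditions give two more equations: 2h_0·m_0 + h_0·m_1 = 6(Δ_0 - p'(0)) = 0 and h_2·m_2 + 2h_2·m_3 = 6(p'(3) - Δ_2) = -72.
Forward elimination and back-substitution give m_0 = 14/3, m_1 = -28/3, m_2 = 80/3, m_3 = -148/3.
On [2, 3], p(x) = -2 + 25/3·(x - 2) + 40/3·(x - 2)² - 38/3·(x - 2)³.
With (x - 2) = 1/2: p(5/2) = 47/12.

3.9167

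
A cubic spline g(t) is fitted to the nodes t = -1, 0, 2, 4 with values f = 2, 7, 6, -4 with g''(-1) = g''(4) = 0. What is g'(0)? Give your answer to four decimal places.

3.4091

Let M_i = g''(x_i). Step sizes h_i = 1, 2, 2; slopes of the chords Δ_i = (y_(i+1) - y_i)/h_i = 5, -1/2, -5.
  1·M_0 + 6·M_1 + 2·M_2 = 6(Δ_1 - Δ_0) = -33
  2·M_1 + 8·M_2 + 2·M_3 = 6(Δ_2 - Δ_1) = -27
Natural end conditions: M_0 = M_3 = 0.
Forward elimination and back-substitution give M_0 = 0, M_1 = -105/22, M_2 = -24/11, M_3 = 0.
On [0, 2], g'(t) = b_1 + 2c_1·t + 3d_1·t² with b_1 = Δ_1 - h_1(2M_1 + M_2)/6 = 75/22, c_1 = M_1/2 = -105/44, d_1 = (M_2 - M_1)/(6h_1) = 19/88. So g'(0) = 75/22.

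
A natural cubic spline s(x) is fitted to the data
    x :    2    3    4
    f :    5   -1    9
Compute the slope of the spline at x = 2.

-10

Let M_i = s''(x_i). Step sizes h_i = 1, 1; slopes of the chords Δ_i = (y_(i+1) - y_i)/h_i = -6, 10.
  1·M_0 + 4·M_1 + 1·M_2 = 6(Δ_1 - Δ_0) = 96
Natural end conditions: M_0 = M_2 = 0.
Hence M_0 = 0, M_1 = 24, M_2 = 0.
On [2, 3], s'(x) = b_0 + 2c_0·(x - 2) + 3d_0·(x - 2)² with b_0 = Δ_0 - h_0(2M_0 + M_1)/6 = -10, c_0 = M_0/2 = 0, d_0 = (M_1 - M_0)/(6h_0) = 4. So s'(2) = -10.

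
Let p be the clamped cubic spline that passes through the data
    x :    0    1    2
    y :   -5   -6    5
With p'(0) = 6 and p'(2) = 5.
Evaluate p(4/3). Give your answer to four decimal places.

Write m_i for p''(x_i). With h_i = 1, 1 and divided differences Δ_i = -1, 11, the continuity of p' gives the tridiagonal system
  1·m_0 + 4·m_1 + 1·m_2 = 6(Δ_1 - Δ_0) = 72
Clamped end conditions give two more equations: 2h_0·m_0 + h_0·m_1 = 6(Δ_0 - p'(0)) = -42 and h_1·m_1 + 2h_1·m_2 = 6(p'(2) - Δ_1) = -36.
Solving the tridiagonal system: m_0 = -79/2, m_1 = 37, m_2 = -73/2.
On [1, 2], p(x) = -6 + 19/4·(x - 1) + 37/2·(x - 1)² - 49/4·(x - 1)³.
With (x - 1) = 1/3: p(4/3) = -76/27.

-2.8148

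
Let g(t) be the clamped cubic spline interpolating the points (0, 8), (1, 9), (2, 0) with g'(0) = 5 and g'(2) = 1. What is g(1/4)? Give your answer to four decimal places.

9.2109

With M_i denoting the second derivative at x_i, h_i = 1, 1, and Δ_i = (y_(i+1) − y_i)/h_i = 1, -9:
  1·M_0 + 4·M_1 + 1·M_2 = 6(Δ_1 - Δ_0) = -60
Clamped end conditions give two more equations: 2h_0·M_0 + h_0·M_1 = 6(Δ_0 - g'(0)) = -24 and h_1·M_1 + 2h_1·M_2 = 6(g'(2) - Δ_1) = 60.
Forward elimination and back-substitution give M_0 = 1, M_1 = -26, M_2 = 43.
On [0, 1], g(t) = 8 + 5·t + 1/2·t² - 9/2·t³.
With t = 1/4: g(1/4) = 1179/128.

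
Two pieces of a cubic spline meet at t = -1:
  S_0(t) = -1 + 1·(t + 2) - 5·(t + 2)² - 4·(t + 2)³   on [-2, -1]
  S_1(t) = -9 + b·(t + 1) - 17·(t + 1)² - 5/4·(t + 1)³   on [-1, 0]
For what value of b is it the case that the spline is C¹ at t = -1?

S_0'(t) = 1 - 10·(t + 2) - 12·(t + 2)², so S_0'(-1) = -21. On the right, S_1'(-1) = b, so b = -21.

-21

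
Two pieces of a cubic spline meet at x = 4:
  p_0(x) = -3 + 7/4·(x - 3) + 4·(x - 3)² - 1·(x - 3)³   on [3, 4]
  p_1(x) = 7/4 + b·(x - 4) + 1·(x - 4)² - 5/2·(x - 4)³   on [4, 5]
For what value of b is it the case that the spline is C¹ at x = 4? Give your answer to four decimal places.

6.7500

p_0'(x) = 7/4 + 8·(x - 3) - 3·(x - 3)², so p_0'(4) = 27/4. On the right, p_1'(4) = b, so b = 27/4.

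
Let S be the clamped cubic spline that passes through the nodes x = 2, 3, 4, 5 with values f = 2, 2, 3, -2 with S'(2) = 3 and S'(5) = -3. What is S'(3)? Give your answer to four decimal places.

0.6000

Let m_i = S''(x_i). Step sizes h_i = 1, 1, 1; slopes of the chords Δ_i = (y_(i+1) - y_i)/h_i = 0, 1, -5.
  1·m_0 + 4·m_1 + 1·m_2 = 6(Δ_1 - Δ_0) = 6
  1·m_1 + 4·m_2 + 1·m_3 = 6(Δ_2 - Δ_1) = -36
Clamped end conditions give two more equations: 2h_0·m_0 + h_0·m_1 = 6(Δ_0 - S'(2)) = -18 and h_2·m_2 + 2h_2·m_3 = 6(S'(5) - Δ_2) = 12.
Solving: m_0 = -66/5, m_1 = 42/5, m_2 = -72/5, m_3 = 66/5.
On [3, 4], S'(x) = b_1 + 2c_1·(x - 3) + 3d_1·(x - 3)² with b_1 = Δ_1 - h_1(2m_1 + m_2)/6 = 3/5, c_1 = m_1/2 = 21/5, d_1 = (m_2 - m_1)/(6h_1) = -19/5. So S'(3) = 3/5.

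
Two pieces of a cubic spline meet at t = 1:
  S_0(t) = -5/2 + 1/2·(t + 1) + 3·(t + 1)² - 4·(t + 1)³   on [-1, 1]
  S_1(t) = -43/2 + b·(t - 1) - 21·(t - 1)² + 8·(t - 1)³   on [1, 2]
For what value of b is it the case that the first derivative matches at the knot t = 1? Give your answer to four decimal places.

-35.5000

S_0'(t) = 1/2 + 6·(t + 1) - 12·(t + 1)², so S_0'(1) = -71/2. On the right, S_1'(1) = b, so b = -71/2.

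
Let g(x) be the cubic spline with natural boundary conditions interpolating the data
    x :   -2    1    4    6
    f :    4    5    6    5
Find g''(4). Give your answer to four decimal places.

With M_i denoting the second derivative at x_i, h_i = 3, 3, 2, and Δ_i = (y_(i+1) − y_i)/h_i = 1/3, 1/3, -1/2:
  3·M_0 + 12·M_1 + 3·M_2 = 6(Δ_1 - Δ_0) = 0
  3·M_1 + 10·M_2 + 2·M_3 = 6(Δ_2 - Δ_1) = -5
Natural end conditions: M_0 = M_3 = 0.
Solving: M_0 = 0, M_1 = 5/37, M_2 = -20/37, M_3 = 0.

-0.5405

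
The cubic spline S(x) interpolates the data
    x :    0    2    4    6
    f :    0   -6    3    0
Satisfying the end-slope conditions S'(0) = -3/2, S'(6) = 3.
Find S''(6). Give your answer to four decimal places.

11.7000

With M_i denoting the second derivative at x_i, h_i = 2, 2, 2, and Δ_i = (y_(i+1) − y_i)/h_i = -3, 9/2, -3/2:
  2·M_0 + 8·M_1 + 2·M_2 = 6(Δ_1 - Δ_0) = 45
  2·M_1 + 8·M_2 + 2·M_3 = 6(Δ_2 - Δ_1) = -36
Clamped end conditions give two more equations: 2h_0·M_0 + h_0·M_1 = 6(Δ_0 - S'(0)) = -9 and h_2·M_2 + 2h_2·M_3 = 6(S'(6) - Δ_2) = 27.
Solving the tridiagonal system: M_0 = -36/5, M_1 = 99/10, M_2 = -99/10, M_3 = 117/10.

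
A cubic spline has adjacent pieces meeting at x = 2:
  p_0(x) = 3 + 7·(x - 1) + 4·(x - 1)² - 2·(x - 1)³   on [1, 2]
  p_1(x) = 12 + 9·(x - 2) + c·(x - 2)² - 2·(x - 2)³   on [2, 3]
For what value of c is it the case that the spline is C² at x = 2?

-2

p_0''(x) = 8 - 12·(x - 1), so p_0''(2) = -4. On the right, p_1''(2) = 2c, so c = -2.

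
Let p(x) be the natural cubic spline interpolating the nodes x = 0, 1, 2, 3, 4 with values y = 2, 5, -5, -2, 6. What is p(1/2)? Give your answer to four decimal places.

5.1205

Write m_i for p''(x_i). With h_i = 1, 1, 1, 1 and divided differences Δ_i = 3, -10, 3, 8, the continuity of p' gives the tridiagonal system
  1·m_0 + 4·m_1 + 1·m_2 = 6(Δ_1 - Δ_0) = -78
  1·m_1 + 4·m_2 + 1·m_3 = 6(Δ_2 - Δ_1) = 78
  1·m_2 + 4·m_3 + 1·m_4 = 6(Δ_3 - Δ_2) = 30
Natural end conditions: m_0 = m_4 = 0.
Solving: m_0 = 0, m_1 = -363/14, m_2 = 180/7, m_3 = 15/14, m_4 = 0.
On [0, 1], p(x) = 2 + 205/28·x + 0·x² - 121/28·x³.
With x = 1/2: p(1/2) = 1147/224.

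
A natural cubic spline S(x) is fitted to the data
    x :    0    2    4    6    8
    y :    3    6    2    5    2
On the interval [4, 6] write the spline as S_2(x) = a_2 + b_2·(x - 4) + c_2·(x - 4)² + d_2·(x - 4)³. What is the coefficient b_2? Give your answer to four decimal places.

Write m_i for S''(x_i). With h_i = 2, 2, 2, 2 and divided differences Δ_i = 3/2, -2, 3/2, -3/2, the continuity of S' gives the tridiagonal system
  2·m_0 + 8·m_1 + 2·m_2 = 6(Δ_1 - Δ_0) = -21
  2·m_1 + 8·m_2 + 2·m_3 = 6(Δ_2 - Δ_1) = 21
  2·m_2 + 8·m_3 + 2·m_4 = 6(Δ_3 - Δ_2) = -18
Natural end conditions: m_0 = m_4 = 0.
Hence m_0 = 0, m_1 = -417/112, m_2 = 123/28, m_3 = -375/112, m_4 = 0.
On [4, 6], with S_2(x) = a_2 + b_2·(x - 4) + c_2·(x - 4)² + d_2·(x - 4)³: c_2 = m_2/2 = 123/56, d_2 = (m_3 - m_2)/(6h_2) = -289/448, b_2 = Δ_2 - h_2(2m_2 + m_3)/6 = -5/16.

-0.3125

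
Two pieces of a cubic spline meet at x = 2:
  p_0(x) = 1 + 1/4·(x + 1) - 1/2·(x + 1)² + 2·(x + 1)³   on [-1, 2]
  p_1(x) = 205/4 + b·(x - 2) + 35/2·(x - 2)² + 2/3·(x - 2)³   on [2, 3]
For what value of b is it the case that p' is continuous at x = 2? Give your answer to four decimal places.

51.2500

p_0'(x) = 1/4 - 1·(x + 1) + 6·(x + 1)², so p_0'(2) = 205/4. On the right, p_1'(2) = b, so b = 205/4.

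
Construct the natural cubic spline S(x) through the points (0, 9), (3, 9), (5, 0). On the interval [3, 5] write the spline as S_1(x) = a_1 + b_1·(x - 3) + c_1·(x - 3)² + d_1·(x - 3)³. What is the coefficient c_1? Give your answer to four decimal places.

-1.3500

Put M_i = S'' at the i-th knot. Here h = (3, 2) and Δ = (0, -9/2), so the interior equations h_(i-1)·M_(i-1) + 2(h_(i-1)+h_i)·M_i + h_i·M_(i+1) = 6(Δ_i − Δ_(i-1)) read
  3·M_0 + 10·M_1 + 2·M_2 = 6(Δ_1 - Δ_0) = -27
Natural end conditions: M_0 = M_2 = 0.
Hence M_0 = 0, M_1 = -27/10, M_2 = 0.
On [3, 5], with S_1(x) = a_1 + b_1·(x - 3) + c_1·(x - 3)² + d_1·(x - 3)³: c_1 = M_1/2 = -27/20, d_1 = (M_2 - M_1)/(6h_1) = 9/40, b_1 = Δ_1 - h_1(2M_1 + M_2)/6 = -27/10.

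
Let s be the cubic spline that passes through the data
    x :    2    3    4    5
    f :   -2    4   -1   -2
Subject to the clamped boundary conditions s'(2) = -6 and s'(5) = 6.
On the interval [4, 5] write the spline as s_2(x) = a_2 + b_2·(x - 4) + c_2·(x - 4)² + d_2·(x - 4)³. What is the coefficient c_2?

5

Put M_i = s'' at the i-th knot. Here h = (1, 1, 1) and Δ = (6, -5, -1), so the interior equations h_(i-1)·M_(i-1) + 2(h_(i-1)+h_i)·M_i + h_i·M_(i+1) = 6(Δ_i − Δ_(i-1)) read
  1·M_0 + 4·M_1 + 1·M_2 = 6(Δ_1 - Δ_0) = -66
  1·M_1 + 4·M_2 + 1·M_3 = 6(Δ_2 - Δ_1) = 24
Clamped end conditions give two more equations: 2h_0·M_0 + h_0·M_1 = 6(Δ_0 - s'(2)) = 72 and h_2·M_2 + 2h_2·M_3 = 6(s'(5) - Δ_2) = 42.
Solving the tridiagonal system: M_0 = 52, M_1 = -32, M_2 = 10, M_3 = 16.
On [4, 5], with s_2(x) = a_2 + b_2·(x - 4) + c_2·(x - 4)² + d_2·(x - 4)³: c_2 = M_2/2 = 5, d_2 = (M_3 - M_2)/(6h_2) = 1, b_2 = Δ_2 - h_2(2M_2 + M_3)/6 = -7.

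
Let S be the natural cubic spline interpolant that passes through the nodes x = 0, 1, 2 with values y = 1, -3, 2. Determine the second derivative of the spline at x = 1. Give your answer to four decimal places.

13.5000

Put M_i = S'' at the i-th knot. Here h = (1, 1) and Δ = (-4, 5), so the interior equations h_(i-1)·M_(i-1) + 2(h_(i-1)+h_i)·M_i + h_i·M_(i+1) = 6(Δ_i − Δ_(i-1)) read
  1·M_0 + 4·M_1 + 1·M_2 = 6(Δ_1 - Δ_0) = 54
Natural end conditions: M_0 = M_2 = 0.
Solving: M_0 = 0, M_1 = 27/2, M_2 = 0.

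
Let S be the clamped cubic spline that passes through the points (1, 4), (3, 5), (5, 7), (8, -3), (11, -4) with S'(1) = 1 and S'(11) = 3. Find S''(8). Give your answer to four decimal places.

Write σ_i for S''(x_i). With h_i = 2, 2, 3, 3 and divided differences Δ_i = 1/2, 1, -10/3, -1/3, the continuity of S' gives the tridiagonal system
  2·σ_0 + 8·σ_1 + 2·σ_2 = 6(Δ_1 - Δ_0) = 3
  2·σ_1 + 10·σ_2 + 3·σ_3 = 6(Δ_2 - Δ_1) = -26
  3·σ_2 + 12·σ_3 + 3·σ_4 = 6(Δ_3 - Δ_2) = 18
Clamped end conditions give two more equations: 2h_0·σ_0 + h_0·σ_1 = 6(Δ_0 - S'(1)) = -3 and h_3·σ_3 + 2h_3·σ_4 = 6(S'(11) - Δ_3) = 20.
Hence σ_0 = -219/140, σ_1 = 57/35, σ_2 = -69/20, σ_3 = 367/210, σ_4 = 1033/420.

1.7476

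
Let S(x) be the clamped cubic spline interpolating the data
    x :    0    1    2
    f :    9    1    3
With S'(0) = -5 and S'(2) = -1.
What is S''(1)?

26

Put σ_i = S'' at the i-th knot. Here h = (1, 1) and Δ = (-8, 2), so the interior equations h_(i-1)·σ_(i-1) + 2(h_(i-1)+h_i)·σ_i + h_i·σ_(i+1) = 6(Δ_i − Δ_(i-1)) read
  1·σ_0 + 4·σ_1 + 1·σ_2 = 6(Δ_1 - Δ_0) = 60
Clamped end conditions give two more equations: 2h_0·σ_0 + h_0·σ_1 = 6(Δ_0 - S'(0)) = -18 and h_1·σ_1 + 2h_1·σ_2 = 6(S'(2) - Δ_1) = -18.
Forward elimination and back-substitution give σ_0 = -22, σ_1 = 26, σ_2 = -22.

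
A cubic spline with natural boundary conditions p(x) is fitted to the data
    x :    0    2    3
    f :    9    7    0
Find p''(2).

Let σ_i = p''(x_i). Step sizes h_i = 2, 1; slopes of the chords Δ_i = (y_(i+1) - y_i)/h_i = -1, -7.
  2·σ_0 + 6·σ_1 + 1·σ_2 = 6(Δ_1 - Δ_0) = -36
Natural end conditions: σ_0 = σ_2 = 0.
Solving: σ_0 = 0, σ_1 = -6, σ_2 = 0.

-6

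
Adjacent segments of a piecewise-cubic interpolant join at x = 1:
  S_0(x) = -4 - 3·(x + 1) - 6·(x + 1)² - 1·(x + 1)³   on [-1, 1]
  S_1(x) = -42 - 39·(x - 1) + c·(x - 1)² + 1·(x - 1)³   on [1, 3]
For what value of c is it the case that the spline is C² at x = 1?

-12

S_0''(x) = -12 - 6·(x + 1), so S_0''(1) = -24. On the right, S_1''(1) = 2c, so c = -12.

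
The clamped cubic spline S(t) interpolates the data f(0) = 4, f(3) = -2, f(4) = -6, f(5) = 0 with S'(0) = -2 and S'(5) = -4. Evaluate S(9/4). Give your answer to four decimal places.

1.4203

Write m_i for S''(x_i). With h_i = 3, 1, 1 and divided differences Δ_i = -2, -4, 6, the continuity of S' gives the tridiagonal system
  3·m_0 + 8·m_1 + 1·m_2 = 6(Δ_1 - Δ_0) = -12
  1·m_1 + 4·m_2 + 1·m_3 = 6(Δ_2 - Δ_1) = 60
Clamped end conditions give two more equations: 2h_0·m_0 + h_0·m_1 = 6(Δ_0 - S'(0)) = 0 and h_2·m_2 + 2h_2·m_3 = 6(S'(5) - Δ_2) = -60.
Forward elimination and back-substitution give m_0 = 88/29, m_1 = -176/29, m_2 = 796/29, m_3 = -1268/29.
On [0, 3], S(t) = 4 - 2·t + 44/29·t² - 44/87·t³.
With t = 9/4: S(9/4) = 659/464.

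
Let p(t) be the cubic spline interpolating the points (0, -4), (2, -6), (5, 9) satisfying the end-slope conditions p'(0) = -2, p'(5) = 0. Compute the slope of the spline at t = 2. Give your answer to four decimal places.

2.7000

Put σ_i = p'' at the i-th knot. Here h = (2, 3) and Δ = (-1, 5), so the interior equations h_(i-1)·σ_(i-1) + 2(h_(i-1)+h_i)·σ_i + h_i·σ_(i+1) = 6(Δ_i − Δ_(i-1)) read
  2·σ_0 + 10·σ_1 + 3·σ_2 = 6(Δ_1 - Δ_0) = 36
Clamped end conditions give two more equations: 2h_0·σ_0 + h_0·σ_1 = 6(Δ_0 - p'(0)) = 6 and h_1·σ_1 + 2h_1·σ_2 = 6(p'(5) - Δ_1) = -30.
Solving the tridiagonal system: σ_0 = -17/10, σ_1 = 32/5, σ_2 = -41/5.
On [2, 5], p'(t) = b_1 + 2c_1·(t - 2) + 3d_1·(t - 2)² with b_1 = Δ_1 - h_1(2σ_1 + σ_2)/6 = 27/10, c_1 = σ_1/2 = 16/5, d_1 = (σ_2 - σ_1)/(6h_1) = -73/90. So p'(2) = 27/10.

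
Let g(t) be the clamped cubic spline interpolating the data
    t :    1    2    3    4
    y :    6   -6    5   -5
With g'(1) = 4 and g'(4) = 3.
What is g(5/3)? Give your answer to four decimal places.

-2.3160

Put M_i = g'' at the i-th knot. Here h = (1, 1, 1) and Δ = (-12, 11, -10), so the interior equations h_(i-1)·M_(i-1) + 2(h_(i-1)+h_i)·M_i + h_i·M_(i+1) = 6(Δ_i − Δ_(i-1)) read
  1·M_0 + 4·M_1 + 1·M_2 = 6(Δ_1 - Δ_0) = 138
  1·M_1 + 4·M_2 + 1·M_3 = 6(Δ_2 - Δ_1) = -126
Clamped end conditions give two more equations: 2h_0·M_0 + h_0·M_1 = 6(Δ_0 - g'(1)) = -96 and h_2·M_2 + 2h_2·M_3 = 6(g'(4) - Δ_2) = 78.
Hence M_0 = -1264/15, M_1 = 1088/15, M_2 = -1018/15, M_3 = 1094/15.
On [1, 2], g(t) = 6 + 4·(t - 1) - 632/15·(t - 1)² + 392/15·(t - 1)³.
With (t - 1) = 2/3: g(5/3) = -938/405.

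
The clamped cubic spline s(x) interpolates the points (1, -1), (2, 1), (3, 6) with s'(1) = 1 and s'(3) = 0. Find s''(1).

-2

Write σ_i for s''(x_i). With h_i = 1, 1 and divided differences Δ_i = 2, 5, the continuity of s' gives the tridiagonal system
  1·σ_0 + 4·σ_1 + 1·σ_2 = 6(Δ_1 - Δ_0) = 18
Clamped end conditions give two more equations: 2h_0·σ_0 + h_0·σ_1 = 6(Δ_0 - s'(1)) = 6 and h_1·σ_1 + 2h_1·σ_2 = 6(s'(3) - Δ_1) = -30.
Solving: σ_0 = -2, σ_1 = 10, σ_2 = -20.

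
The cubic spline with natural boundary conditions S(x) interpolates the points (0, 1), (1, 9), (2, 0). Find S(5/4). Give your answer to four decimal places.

With M_i denoting the second derivative at x_i, h_i = 1, 1, and Δ_i = (y_(i+1) − y_i)/h_i = 8, -9:
  1·M_0 + 4·M_1 + 1·M_2 = 6(Δ_1 - Δ_0) = -102
Natural end conditions: M_0 = M_2 = 0.
Forward elimination and back-substitution give M_0 = 0, M_1 = -51/2, M_2 = 0.
On [1, 2], S(x) = 9 - 1/2·(x - 1) - 51/4·(x - 1)² + 17/4·(x - 1)³.
With (x - 1) = 1/4: S(5/4) = 2085/256.

8.1445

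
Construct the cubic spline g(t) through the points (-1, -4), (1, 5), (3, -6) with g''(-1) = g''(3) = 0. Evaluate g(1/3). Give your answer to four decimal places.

Let m_i = g''(x_i). Step sizes h_i = 2, 2; slopes of the chords Δ_i = (y_(i+1) - y_i)/h_i = 9/2, -11/2.
  2·m_0 + 8·m_1 + 2·m_2 = 6(Δ_1 - Δ_0) = -60
Natural end conditions: m_0 = m_2 = 0.
Solving: m_0 = 0, m_1 = -15/2, m_2 = 0.
On [-1, 1], g(t) = -4 + 7·(t + 1) + 0·(t + 1)² - 5/8·(t + 1)³.
With (t + 1) = 4/3: g(1/3) = 104/27.

3.8519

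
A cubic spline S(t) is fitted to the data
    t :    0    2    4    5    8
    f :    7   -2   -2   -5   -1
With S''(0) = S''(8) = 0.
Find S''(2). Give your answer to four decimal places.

Put M_i = S'' at the i-th knot. Here h = (2, 2, 1, 3) and Δ = (-9/2, 0, -3, 4/3), so the interior equations h_(i-1)·M_(i-1) + 2(h_(i-1)+h_i)·M_i + h_i·M_(i+1) = 6(Δ_i − Δ_(i-1)) read
  2·M_0 + 8·M_1 + 2·M_2 = 6(Δ_1 - Δ_0) = 27
  2·M_1 + 6·M_2 + 1·M_3 = 6(Δ_2 - Δ_1) = -18
  1·M_2 + 8·M_3 + 3·M_4 = 6(Δ_3 - Δ_2) = 26
Natural end conditions: M_0 = M_4 = 0.
Solving: M_0 = 0, M_1 = 1609/344, M_2 = -224/43, M_3 = 671/172, M_4 = 0.

4.6773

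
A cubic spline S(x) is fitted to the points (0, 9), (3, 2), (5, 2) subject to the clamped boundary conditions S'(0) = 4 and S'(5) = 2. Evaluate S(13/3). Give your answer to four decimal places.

Let σ_i = S''(x_i). Step sizes h_i = 3, 2; slopes of the chords Δ_i = (y_(i+1) - y_i)/h_i = -7/3, 0.
  3·σ_0 + 10·σ_1 + 2·σ_2 = 6(Δ_1 - Δ_0) = 14
Clamped end conditions give two more equations: 2h_0·σ_0 + h_0·σ_1 = 6(Δ_0 - S'(0)) = -38 and h_1·σ_1 + 2h_1·σ_2 = 6(S'(5) - Δ_1) = 12.
Hence σ_0 = -122/15, σ_1 = 18/5, σ_2 = 6/5.
On [3, 5], S(x) = 2 - 14/5·(x - 3) + 9/5·(x - 3)² - 1/5·(x - 3)³.
With (x - 3) = 4/3: S(13/3) = 134/135.

0.9926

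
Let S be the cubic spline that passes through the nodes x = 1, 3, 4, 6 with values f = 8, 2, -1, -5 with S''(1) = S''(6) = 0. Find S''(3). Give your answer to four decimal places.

-0.1714

Let M_i = S''(x_i). Step sizes h_i = 2, 1, 2; slopes of the chords Δ_i = (y_(i+1) - y_i)/h_i = -3, -3, -2.
  2·M_0 + 6·M_1 + 1·M_2 = 6(Δ_1 - Δ_0) = 0
  1·M_1 + 6·M_2 + 2·M_3 = 6(Δ_2 - Δ_1) = 6
Natural end conditions: M_0 = M_3 = 0.
Hence M_0 = 0, M_1 = -6/35, M_2 = 36/35, M_3 = 0.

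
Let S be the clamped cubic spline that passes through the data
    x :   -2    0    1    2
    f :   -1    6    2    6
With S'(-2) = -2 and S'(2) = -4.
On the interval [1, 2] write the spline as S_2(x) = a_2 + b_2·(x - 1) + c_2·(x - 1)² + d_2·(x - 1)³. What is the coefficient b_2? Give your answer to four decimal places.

1.6136

With σ_i denoting the second derivative at x_i, h_i = 2, 1, 1, and Δ_i = (y_(i+1) − y_i)/h_i = 7/2, -4, 4:
  2·σ_0 + 6·σ_1 + 1·σ_2 = 6(Δ_1 - Δ_0) = -45
  1·σ_1 + 4·σ_2 + 1·σ_3 = 6(Δ_2 - Δ_1) = 48
Clamped end conditions give two more equations: 2h_0·σ_0 + h_0·σ_1 = 6(Δ_0 - S'(-2)) = 33 and h_2·σ_2 + 2h_2·σ_3 = 6(S'(2) - Δ_2) = -48.
Forward elimination and back-substitution give σ_0 = 373/22, σ_1 = -383/22, σ_2 = 281/11, σ_3 = -809/22.
On [1, 2], with S_2(x) = a_2 + b_2·(x - 1) + c_2·(x - 1)² + d_2·(x - 1)³: c_2 = σ_2/2 = 281/22, d_2 = (σ_3 - σ_2)/(6h_2) = -457/44, b_2 = Δ_2 - h_2(2σ_2 + σ_3)/6 = 71/44.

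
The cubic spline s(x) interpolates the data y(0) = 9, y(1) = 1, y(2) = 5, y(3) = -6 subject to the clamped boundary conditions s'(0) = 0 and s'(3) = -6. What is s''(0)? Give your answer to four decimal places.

Let σ_i = s''(x_i). Step sizes h_i = 1, 1, 1; slopes of the chords Δ_i = (y_(i+1) - y_i)/h_i = -8, 4, -11.
  1·σ_0 + 4·σ_1 + 1·σ_2 = 6(Δ_1 - Δ_0) = 72
  1·σ_1 + 4·σ_2 + 1·σ_3 = 6(Δ_2 - Δ_1) = -90
Clamped end conditions give two more equations: 2h_0·σ_0 + h_0·σ_1 = 6(Δ_0 - s'(0)) = -48 and h_2·σ_2 + 2h_2·σ_3 = 6(s'(3) - Δ_2) = 30.
Forward elimination and back-substitution give σ_0 = -218/5, σ_1 = 196/5, σ_2 = -206/5, σ_3 = 178/5.

-43.6000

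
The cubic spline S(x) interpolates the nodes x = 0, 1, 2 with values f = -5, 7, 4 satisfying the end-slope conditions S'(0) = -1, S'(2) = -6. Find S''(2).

Put m_i = S'' at the i-th knot. Here h = (1, 1) and Δ = (12, -3), so the interior equations h_(i-1)·m_(i-1) + 2(h_(i-1)+h_i)·m_i + h_i·m_(i+1) = 6(Δ_i − Δ_(i-1)) read
  1·m_0 + 4·m_1 + 1·m_2 = 6(Δ_1 - Δ_0) = -90
Clamped end conditions give two more equations: 2h_0·m_0 + h_0·m_1 = 6(Δ_0 - S'(0)) = 78 and h_1·m_1 + 2h_1·m_2 = 6(S'(2) - Δ_1) = -18.
Forward elimination and back-substitution give m_0 = 59, m_1 = -40, m_2 = 11.

11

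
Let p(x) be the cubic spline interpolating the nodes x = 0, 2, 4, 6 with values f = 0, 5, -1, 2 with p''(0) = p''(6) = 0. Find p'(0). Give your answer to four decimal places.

Let m_i = p''(x_i). Step sizes h_i = 2, 2, 2; slopes of the chords Δ_i = (y_(i+1) - y_i)/h_i = 5/2, -3, 3/2.
  2·m_0 + 8·m_1 + 2·m_2 = 6(Δ_1 - Δ_0) = -33
  2·m_1 + 8·m_2 + 2·m_3 = 6(Δ_2 - Δ_1) = 27
Natural end conditions: m_0 = m_3 = 0.
Solving: m_0 = 0, m_1 = -53/10, m_2 = 47/10, m_3 = 0.
On [0, 2], p'(x) = b_0 + 2c_0·x + 3d_0·x² with b_0 = Δ_0 - h_0(2m_0 + m_1)/6 = 64/15, c_0 = m_0/2 = 0, d_0 = (m_1 - m_0)/(6h_0) = -53/120. So p'(0) = 64/15.

4.2667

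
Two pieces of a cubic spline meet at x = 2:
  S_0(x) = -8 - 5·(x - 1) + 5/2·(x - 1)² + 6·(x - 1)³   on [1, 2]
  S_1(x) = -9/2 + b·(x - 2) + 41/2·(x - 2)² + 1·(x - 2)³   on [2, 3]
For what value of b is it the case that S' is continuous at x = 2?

18

S_0'(x) = -5 + 5·(x - 1) + 18·(x - 1)², so S_0'(2) = 18. On the right, S_1'(2) = b, so b = 18.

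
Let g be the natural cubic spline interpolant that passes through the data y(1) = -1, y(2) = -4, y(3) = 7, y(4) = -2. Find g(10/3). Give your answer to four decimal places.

6.3210

Write M_i for g''(x_i). With h_i = 1, 1, 1 and divided differences Δ_i = -3, 11, -9, the continuity of g' gives the tridiagonal system
  1·M_0 + 4·M_1 + 1·M_2 = 6(Δ_1 - Δ_0) = 84
  1·M_1 + 4·M_2 + 1·M_3 = 6(Δ_2 - Δ_1) = -120
Natural end conditions: M_0 = M_3 = 0.
Hence M_0 = 0, M_1 = 152/5, M_2 = -188/5, M_3 = 0.
On [3, 4], g(x) = 7 + 53/15·(x - 3) - 94/5·(x - 3)² + 94/15·(x - 3)³.
With (x - 3) = 1/3: g(10/3) = 512/81.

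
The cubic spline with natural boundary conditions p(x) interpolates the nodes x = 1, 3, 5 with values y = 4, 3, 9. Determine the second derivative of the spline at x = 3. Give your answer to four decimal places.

2.6250

Let σ_i = p''(x_i). Step sizes h_i = 2, 2; slopes of the chords Δ_i = (y_(i+1) - y_i)/h_i = -1/2, 3.
  2·σ_0 + 8·σ_1 + 2·σ_2 = 6(Δ_1 - Δ_0) = 21
Natural end conditions: σ_0 = σ_2 = 0.
Solving: σ_0 = 0, σ_1 = 21/8, σ_2 = 0.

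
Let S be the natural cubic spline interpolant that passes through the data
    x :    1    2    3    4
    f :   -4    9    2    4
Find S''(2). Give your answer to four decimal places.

-35.6000

Put σ_i = S'' at the i-th knot. Here h = (1, 1, 1) and Δ = (13, -7, 2), so the interior equations h_(i-1)·σ_(i-1) + 2(h_(i-1)+h_i)·σ_i + h_i·σ_(i+1) = 6(Δ_i − Δ_(i-1)) read
  1·σ_0 + 4·σ_1 + 1·σ_2 = 6(Δ_1 - Δ_0) = -120
  1·σ_1 + 4·σ_2 + 1·σ_3 = 6(Δ_2 - Δ_1) = 54
Natural end conditions: σ_0 = σ_3 = 0.
Solving the tridiagonal system: σ_0 = 0, σ_1 = -178/5, σ_2 = 112/5, σ_3 = 0.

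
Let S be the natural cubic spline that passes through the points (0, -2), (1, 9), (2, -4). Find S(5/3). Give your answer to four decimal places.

Write M_i for S''(x_i). With h_i = 1, 1 and divided differences Δ_i = 11, -13, the continuity of S' gives the tridiagonal system
  1·M_0 + 4·M_1 + 1·M_2 = 6(Δ_1 - Δ_0) = -144
Natural end conditions: M_0 = M_2 = 0.
Forward elimination and back-substitution give M_0 = 0, M_1 = -36, M_2 = 0.
On [1, 2], S(x) = 9 - 1·(x - 1) - 18·(x - 1)² + 6·(x - 1)³.
With (x - 1) = 2/3: S(5/3) = 19/9.

2.1111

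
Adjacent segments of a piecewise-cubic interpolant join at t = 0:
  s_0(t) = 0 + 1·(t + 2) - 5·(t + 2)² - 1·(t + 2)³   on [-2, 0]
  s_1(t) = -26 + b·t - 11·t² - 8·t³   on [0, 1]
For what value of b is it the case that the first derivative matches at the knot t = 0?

s_0'(t) = 1 - 10·(t + 2) - 3·(t + 2)², so s_0'(0) = -31. On the right, s_1'(0) = b, so b = -31.

-31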